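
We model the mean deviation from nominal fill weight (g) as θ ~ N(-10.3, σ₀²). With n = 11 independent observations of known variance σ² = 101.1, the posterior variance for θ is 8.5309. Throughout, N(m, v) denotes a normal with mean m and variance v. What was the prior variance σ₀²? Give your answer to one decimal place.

For the Normal–Normal model with known σ², precisions add: τ_n = τ₀ + n/σ².
So 1/σ₀² = 1/8.5309 − 11/101.1 = 0.117221 − 0.108803 = 0.008418.
Hence σ₀² = 1/0.008418 ≈ 118.8.

σ₀² = 118.8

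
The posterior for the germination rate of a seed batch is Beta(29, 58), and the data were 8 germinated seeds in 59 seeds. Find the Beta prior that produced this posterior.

Beta(21, 7)

Beta is conjugate to the binomial likelihood: posterior = Beta(a+s, b+f).
Subtract the data counts: 29−8=21, 58−51=7.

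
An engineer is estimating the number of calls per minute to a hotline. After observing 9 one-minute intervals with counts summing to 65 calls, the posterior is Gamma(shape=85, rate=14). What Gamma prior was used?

Gamma(shape=20, rate=5)

A Gamma(α, β) prior (rate parametrization) on a Poisson rate with n observations summing to S gives posterior Gamma(α+S, β+n).
So α = 85 − 65 = 20 and β = 14 − 9 = 5.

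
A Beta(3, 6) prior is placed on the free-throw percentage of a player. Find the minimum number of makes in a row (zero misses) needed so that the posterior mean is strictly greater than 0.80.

k = 22

After k makes and 0 misses the posterior is Beta(3+k, 6), with mean (3+k)/(3+6+k).
Set (3+k)/(9+k) > 0.80 and solve: k > (0.80·9 − 3)/(1 − 0.80) = 21.000.
The smallest integer exceeding 21.000 is 22, and checking k=22: (25)/(31) = 0.8065 > 0.80.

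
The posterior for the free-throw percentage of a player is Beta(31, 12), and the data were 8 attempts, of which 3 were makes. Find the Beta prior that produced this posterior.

Beta(28, 7)

Beta is conjugate to the binomial likelihood: posterior = Beta(α+s, β+f).
So α = 31 − 3 = 28 and β = 12 − 5 = 7.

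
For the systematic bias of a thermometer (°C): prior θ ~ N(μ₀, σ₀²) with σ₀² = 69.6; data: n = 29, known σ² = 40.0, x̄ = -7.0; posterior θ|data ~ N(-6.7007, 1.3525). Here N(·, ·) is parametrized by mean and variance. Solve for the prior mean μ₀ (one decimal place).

μ₀ = 8.4

The posterior mean is a precision-weighted average: μ_n = (τ₀μ₀ + τ_data·x̄)/(τ₀+τ_data), with τ₀=1/σ₀² and τ_data=n/σ².
Here τ₀ = 1/69.6 = 0.014368 and τ_data = 29/40.0 = 0.725000, so τ_n = 0.739368.
Rearranging for μ₀: μ₀ = (μ_n·τ_n − τ_data·x̄)/τ₀ = (-6.7007·0.739368 − 0.725000·-7.0) / 0.014368 = 0.120717/0.014368 ≈ 8.4.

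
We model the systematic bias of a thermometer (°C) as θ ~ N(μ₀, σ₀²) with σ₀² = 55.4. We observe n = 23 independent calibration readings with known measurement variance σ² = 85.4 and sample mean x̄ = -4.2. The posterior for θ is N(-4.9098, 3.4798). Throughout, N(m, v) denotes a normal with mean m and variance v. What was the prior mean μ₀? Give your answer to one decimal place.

The posterior mean is a precision-weighted average: μ_n = (τ₀μ₀ + τ_data·x̄)/(τ₀+τ_data), with τ₀=1/σ₀² and τ_data=n/σ².
Here τ₀ = 1/55.4 = 0.018051 and τ_data = 23/85.4 = 0.269321, so τ_n = 0.287372.
Rearranging for μ₀: μ₀ = (μ_n·τ_n − τ_data·x̄)/τ₀ = (-4.9098·0.287372 − 0.269321·-4.2) / 0.018051 = -0.279791/0.018051 ≈ -15.5.

μ₀ = -15.5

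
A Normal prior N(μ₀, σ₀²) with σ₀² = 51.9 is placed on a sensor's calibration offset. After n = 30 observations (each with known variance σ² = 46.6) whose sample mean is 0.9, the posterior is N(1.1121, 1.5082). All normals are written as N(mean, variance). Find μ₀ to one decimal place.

With known observation variance, the Normal–Normal posterior has precision τ_n = τ₀ + n/σ² and mean μ_n = (τ₀μ₀ + (n/σ²)x̄)/τ_n.
Here τ₀ = 1/51.9 = 0.019268 and τ_data = 30/46.6 = 0.643777, so τ_n = 0.663045.
Rearranging for μ₀: μ₀ = (μ_n·τ_n − τ_data·x̄)/τ₀ = (1.1121·0.663045 − 0.643777·0.9) / 0.019268 = 0.157973/0.019268 ≈ 8.2.

μ₀ = 8.2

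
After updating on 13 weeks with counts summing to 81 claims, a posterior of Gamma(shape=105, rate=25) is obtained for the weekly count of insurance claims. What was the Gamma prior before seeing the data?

Gamma–Poisson conjugacy: posterior shape = α + Σxᵢ, posterior rate = β + n.
So α = 105 − 81 = 24 and β = 25 − 13 = 12.

Gamma(shape=24, rate=12)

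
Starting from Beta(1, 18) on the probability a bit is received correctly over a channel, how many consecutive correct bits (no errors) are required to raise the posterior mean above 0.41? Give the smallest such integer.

k = 12

After k correct bits and 0 errors the posterior is Beta(1+k, 18), with mean (1+k)/(1+18+k).
Set (1+k)/(19+k) > 0.41 and solve: k > (0.41·19 − 1)/(1 − 0.41) = 11.508.
The smallest integer exceeding 11.508 is 12.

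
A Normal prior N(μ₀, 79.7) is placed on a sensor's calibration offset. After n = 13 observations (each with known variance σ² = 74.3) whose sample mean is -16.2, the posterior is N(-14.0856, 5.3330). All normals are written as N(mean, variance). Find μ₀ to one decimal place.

The posterior mean is a precision-weighted average: μ_n = (τ₀μ₀ + τ_data·x̄)/(τ₀+τ_data), with τ₀=1/σ₀² and τ_data=n/σ².
Here τ₀ = 1/79.7 = 0.012547 and τ_data = 13/74.3 = 0.174966, so τ_n = 0.187513.
Rearranging for μ₀: μ₀ = (μ_n·τ_n − τ_data·x̄)/τ₀ = (-14.0856·0.187513 − 0.174966·-16.2) / 0.012547 = 0.193216/0.012547 ≈ 15.4.

μ₀ = 15.4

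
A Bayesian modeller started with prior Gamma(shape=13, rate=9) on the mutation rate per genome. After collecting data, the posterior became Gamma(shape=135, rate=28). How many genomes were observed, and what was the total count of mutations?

n = 19 genomes with total 122 mutations

A Gamma(α, β) prior (rate parametrization) on a Poisson rate with n observations summing to S gives posterior Gamma(α+S, β+n).
Matching: Σxᵢ = 135 − 13 = 122 and n = 28 − 9 = 19.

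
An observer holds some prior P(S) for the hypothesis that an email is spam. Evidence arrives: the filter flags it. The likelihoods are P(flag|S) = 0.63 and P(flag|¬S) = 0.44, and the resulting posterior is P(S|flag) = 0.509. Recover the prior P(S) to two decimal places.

In odds form, posterior odds = prior odds × likelihood ratio, so prior odds = posterior odds ÷ LR.
Posterior odds = 0.509/(1−0.509) = 1.0367. LR = 0.63/0.44 = 1.4318.
Prior odds = 1.0367/1.4318 = 0.7241, so P(S) = 0.7241/(1+0.7241) ≈ 0.42.

P(S) = 0.42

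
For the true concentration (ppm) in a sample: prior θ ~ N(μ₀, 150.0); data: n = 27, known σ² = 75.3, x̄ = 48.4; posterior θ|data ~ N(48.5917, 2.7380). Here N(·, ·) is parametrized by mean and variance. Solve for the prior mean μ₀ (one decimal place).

μ₀ = 58.9

With known observation variance, the Normal–Normal posterior has precision τ_n = τ₀ + n/σ² and mean μ_n = (τ₀μ₀ + (n/σ²)x̄)/τ_n.
Here τ₀ = 1/150.0 = 0.006667 and τ_data = 27/75.3 = 0.358566, so τ_n = 0.365233.
Rearranging for μ₀: μ₀ = (μ_n·τ_n − τ_data·x̄)/τ₀ = (48.5917·0.365233 − 0.358566·48.4) / 0.006667 = 0.392698/0.006667 ≈ 58.9.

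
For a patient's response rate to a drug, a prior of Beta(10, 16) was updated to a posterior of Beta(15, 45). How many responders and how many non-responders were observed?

5 responders and 29 non-responders

Under Beta–binomial conjugacy the posterior parameters are (α+s, β+f).
Match parameters: s=15−10=5, f=45−16=29.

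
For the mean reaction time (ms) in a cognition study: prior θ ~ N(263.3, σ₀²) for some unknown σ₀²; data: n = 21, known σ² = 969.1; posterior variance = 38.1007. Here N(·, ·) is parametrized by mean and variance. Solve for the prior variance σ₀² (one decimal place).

For the Normal–Normal model with known σ², precisions add: τ_n = τ₀ + n/σ².
So 1/σ₀² = 1/38.1007 − 21/969.1 = 0.026246 − 0.021670 = 0.004576.
Hence σ₀² = 1/0.004576 ≈ 218.5.

σ₀² = 218.5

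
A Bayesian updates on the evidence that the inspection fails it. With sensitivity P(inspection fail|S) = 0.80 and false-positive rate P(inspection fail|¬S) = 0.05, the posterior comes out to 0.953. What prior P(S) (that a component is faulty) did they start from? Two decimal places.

P(S) = 0.56

In odds form, posterior odds = prior odds × likelihood ratio, so prior odds = posterior odds ÷ LR.
Posterior odds = 0.953/(1−0.953) = 20.2766. LR = 0.80/0.05 = 16.0000.
Prior odds = 20.2766/16.0000 = 1.2673, so P(S) = 1.2673/(1+1.2673) ≈ 0.56.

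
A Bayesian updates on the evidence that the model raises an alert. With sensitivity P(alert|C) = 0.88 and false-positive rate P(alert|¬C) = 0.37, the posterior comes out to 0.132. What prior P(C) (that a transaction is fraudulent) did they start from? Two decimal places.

P(C) = 0.06

In odds form, posterior odds = prior odds × likelihood ratio, so prior odds = posterior odds ÷ LR.
Posterior odds = 0.132/(1−0.132) = 0.1521. LR = 0.88/0.37 = 2.3784.
Prior odds = 0.1521/2.3784 = 0.0640, so P(C) = 0.0640/(1+0.0640) ≈ 0.06.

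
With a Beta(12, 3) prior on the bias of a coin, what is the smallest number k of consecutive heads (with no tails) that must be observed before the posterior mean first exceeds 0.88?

After k heads and 0 tails the posterior is Beta(12+k, 3), with mean (12+k)/(12+3+k).
Set (12+k)/(15+k) > 0.88 and solve: k > (0.88·15 − 12)/(1 − 0.88) = 10.000.
The smallest integer exceeding 10.000 is 11, and checking k=11: (23)/(26) = 0.8846 > 0.88.

k = 11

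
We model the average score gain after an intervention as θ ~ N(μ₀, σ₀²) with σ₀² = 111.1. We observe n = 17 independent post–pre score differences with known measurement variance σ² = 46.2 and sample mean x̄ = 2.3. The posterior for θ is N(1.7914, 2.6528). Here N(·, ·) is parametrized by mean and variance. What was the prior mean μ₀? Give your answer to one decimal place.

μ₀ = -19.0

The posterior mean is a precision-weighted average: μ_n = (τ₀μ₀ + τ_data·x̄)/(τ₀+τ_data), with τ₀=1/σ₀² and τ_data=n/σ².
Here τ₀ = 1/111.1 = 0.009001 and τ_data = 17/46.2 = 0.367965, so τ_n = 0.376966.
Rearranging for μ₀: μ₀ = (μ_n·τ_n − τ_data·x̄)/τ₀ = (1.7914·0.376966 − 0.367965·2.3) / 0.009001 = -0.171023/0.009001 ≈ -19.0.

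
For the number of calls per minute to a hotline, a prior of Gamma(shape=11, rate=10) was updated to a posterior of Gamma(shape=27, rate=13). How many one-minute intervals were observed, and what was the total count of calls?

n = 3 one-minute intervals with total 16 calls

A Gamma(α, β) prior (rate parametrization) on a Poisson rate with n observations summing to S gives posterior Gamma(α+S, β+n).
Matching: Σxᵢ = 27 − 11 = 16 and n = 13 − 10 = 3.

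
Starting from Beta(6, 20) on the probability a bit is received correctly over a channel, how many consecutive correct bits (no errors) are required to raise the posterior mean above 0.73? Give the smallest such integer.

k = 49

After k correct bits and 0 errors the posterior is Beta(6+k, 20), with mean (6+k)/(6+20+k).
Set (6+k)/(26+k) > 0.73 and solve: k > (0.73·26 − 6)/(1 − 0.73) = 48.074.
The smallest integer exceeding 48.074 is 49, and checking k=49: (55)/(75) = 0.7333 > 0.73.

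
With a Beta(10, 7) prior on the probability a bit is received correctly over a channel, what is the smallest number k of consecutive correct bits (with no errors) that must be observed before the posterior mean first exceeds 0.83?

k = 25

After k correct bits and 0 errors the posterior is Beta(10+k, 7), with mean (10+k)/(10+7+k).
Set (10+k)/(17+k) > 0.83 and solve: k > (0.83·17 − 10)/(1 − 0.83) = 24.176.
The smallest integer exceeding 24.176 is 25, and checking k=25: (35)/(42) = 0.8333 > 0.83.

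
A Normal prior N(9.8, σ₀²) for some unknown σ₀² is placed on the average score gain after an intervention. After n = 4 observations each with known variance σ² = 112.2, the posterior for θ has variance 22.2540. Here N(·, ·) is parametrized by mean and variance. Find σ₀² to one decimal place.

For the Normal–Normal model with known σ², precisions add: τ_n = τ₀ + n/σ².
So 1/σ₀² = 1/22.2540 − 4/112.2 = 0.044936 − 0.035651 = 0.009285.
Hence σ₀² = 1/0.009285 ≈ 107.7.

σ₀² = 107.7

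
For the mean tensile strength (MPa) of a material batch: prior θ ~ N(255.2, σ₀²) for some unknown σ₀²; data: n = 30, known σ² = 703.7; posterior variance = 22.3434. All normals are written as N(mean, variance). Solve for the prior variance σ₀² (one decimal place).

σ₀² = 470.8

Posterior precision equals prior precision plus data precision: 1/σ_n² = 1/σ₀² + n/σ².
So 1/σ₀² = 1/22.3434 − 30/703.7 = 0.044756 − 0.042632 = 0.002124.
Hence σ₀² = 1/0.002124 ≈ 470.8.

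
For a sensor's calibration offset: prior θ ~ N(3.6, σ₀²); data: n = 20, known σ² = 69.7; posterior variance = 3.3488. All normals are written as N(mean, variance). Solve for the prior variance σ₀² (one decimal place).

Posterior precision equals prior precision plus data precision: 1/σ_n² = 1/σ₀² + n/σ².
So 1/σ₀² = 1/3.3488 − 20/69.7 = 0.298614 − 0.286944 = 0.011670.
Hence σ₀² = 1/0.011670 ≈ 85.7.

σ₀² = 85.7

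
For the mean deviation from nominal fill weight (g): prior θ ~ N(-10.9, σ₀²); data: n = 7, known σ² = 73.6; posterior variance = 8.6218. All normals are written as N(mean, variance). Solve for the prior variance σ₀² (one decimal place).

Posterior precision equals prior precision plus data precision: 1/σ_n² = 1/σ₀² + n/σ².
So 1/σ₀² = 1/8.6218 − 7/73.6 = 0.115985 − 0.095109 = 0.020876.
Hence σ₀² = 1/0.020876 ≈ 47.9.

σ₀² = 47.9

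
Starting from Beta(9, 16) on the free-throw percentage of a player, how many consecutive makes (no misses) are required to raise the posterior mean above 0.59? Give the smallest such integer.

k = 15

After k makes and 0 misses the posterior is Beta(9+k, 16), with mean (9+k)/(9+16+k).
Set (9+k)/(25+k) > 0.59 and solve: k > (0.59·25 − 9)/(1 − 0.59) = 14.024.
The smallest integer exceeding 14.024 is 15.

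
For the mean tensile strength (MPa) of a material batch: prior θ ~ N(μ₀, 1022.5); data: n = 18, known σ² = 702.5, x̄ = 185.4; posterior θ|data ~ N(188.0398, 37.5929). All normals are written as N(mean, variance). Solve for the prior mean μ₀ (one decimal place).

The posterior mean is a precision-weighted average: μ_n = (τ₀μ₀ + τ_data·x̄)/(τ₀+τ_data), with τ₀=1/σ₀² and τ_data=n/σ².
Here τ₀ = 1/1022.5 = 0.000978 and τ_data = 18/702.5 = 0.025623, so τ_n = 0.026601.
Rearranging for μ₀: μ₀ = (μ_n·τ_n − τ_data·x̄)/τ₀ = (188.0398·0.026601 − 0.025623·185.4) / 0.000978 = 0.251543/0.000978 ≈ 257.2.

μ₀ = 257.2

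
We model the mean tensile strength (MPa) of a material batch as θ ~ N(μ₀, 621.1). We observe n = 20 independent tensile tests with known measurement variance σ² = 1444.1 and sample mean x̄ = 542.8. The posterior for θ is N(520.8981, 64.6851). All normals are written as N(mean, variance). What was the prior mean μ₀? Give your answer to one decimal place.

μ₀ = 332.5

The posterior mean is a precision-weighted average: μ_n = (τ₀μ₀ + τ_data·x̄)/(τ₀+τ_data), with τ₀=1/σ₀² and τ_data=n/σ².
Here τ₀ = 1/621.1 = 0.001610 and τ_data = 20/1444.1 = 0.013849, so τ_n = 0.015459.
Rearranging for μ₀: μ₀ = (μ_n·τ_n − τ_data·x̄)/τ₀ = (520.8981·0.015459 − 0.013849·542.8) / 0.001610 = 0.535327/0.001610 ≈ 332.5.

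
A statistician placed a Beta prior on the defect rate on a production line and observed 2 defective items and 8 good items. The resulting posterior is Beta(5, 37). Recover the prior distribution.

A Beta(α, β) prior with s successes and f failures in binomial data gives a Beta(α+s, β+f) posterior.
So α = 5 − 2 = 3 and β = 37 − 8 = 29.

Beta(3, 29)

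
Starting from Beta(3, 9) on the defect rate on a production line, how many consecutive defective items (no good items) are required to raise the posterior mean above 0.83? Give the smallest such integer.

After k defective items and 0 good items the posterior is Beta(3+k, 9), with mean (3+k)/(3+9+k).
Set (3+k)/(12+k) > 0.83 and solve: k > (0.83·12 − 3)/(1 − 0.83) = 40.941.
The smallest integer exceeding 40.941 is 41, and checking k=41: (44)/(53) = 0.8302 > 0.83.

k = 41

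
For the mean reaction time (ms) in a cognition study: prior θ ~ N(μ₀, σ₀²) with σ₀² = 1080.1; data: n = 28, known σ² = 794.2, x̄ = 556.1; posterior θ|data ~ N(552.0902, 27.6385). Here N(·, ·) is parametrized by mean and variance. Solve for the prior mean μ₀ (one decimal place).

μ₀ = 399.4

With known observation variance, the Normal–Normal posterior has precision τ_n = τ₀ + n/σ² and mean μ_n = (τ₀μ₀ + (n/σ²)x̄)/τ_n.
Here τ₀ = 1/1080.1 = 0.000926 and τ_data = 28/794.2 = 0.035256, so τ_n = 0.036182.
Rearranging for μ₀: μ₀ = (μ_n·τ_n − τ_data·x̄)/τ₀ = (552.0902·0.036182 − 0.035256·556.1) / 0.000926 = 0.369866/0.000926 ≈ 399.4.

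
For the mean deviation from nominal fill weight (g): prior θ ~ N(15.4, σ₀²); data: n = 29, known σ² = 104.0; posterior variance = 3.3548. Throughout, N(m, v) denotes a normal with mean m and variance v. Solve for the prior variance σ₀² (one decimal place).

Posterior precision equals prior precision plus data precision: 1/σ_n² = 1/σ₀² + n/σ².
So 1/σ₀² = 1/3.3548 − 29/104.0 = 0.298080 − 0.278846 = 0.019234.
Hence σ₀² = 1/0.019234 ≈ 52.0.

σ₀² = 52.0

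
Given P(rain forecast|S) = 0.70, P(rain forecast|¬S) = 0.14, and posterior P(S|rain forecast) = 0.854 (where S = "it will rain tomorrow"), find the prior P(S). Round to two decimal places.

P(S) = 0.54

In odds form, posterior odds = prior odds × likelihood ratio, so prior odds = posterior odds ÷ LR.
Posterior odds = 0.854/(1−0.854) = 5.8493. LR = 0.70/0.14 = 5.0000.
Prior odds = 5.8493/5.0000 = 1.1699, so P(S) = 1.1699/(1+1.1699) ≈ 0.54.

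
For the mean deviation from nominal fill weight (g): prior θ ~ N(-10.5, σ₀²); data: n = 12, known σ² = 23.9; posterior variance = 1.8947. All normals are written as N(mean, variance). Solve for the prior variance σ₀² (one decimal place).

σ₀² = 38.9

For the Normal–Normal model with known σ², precisions add: τ_n = τ₀ + n/σ².
So 1/σ₀² = 1/1.8947 − 12/23.9 = 0.527788 − 0.502092 = 0.025696.
Hence σ₀² = 1/0.025696 ≈ 38.9.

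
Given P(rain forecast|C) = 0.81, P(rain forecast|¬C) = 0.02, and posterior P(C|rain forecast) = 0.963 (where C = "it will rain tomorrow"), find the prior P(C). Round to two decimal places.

P(C) = 0.39

Bayes' rule in odds form gives O(C|E) = O(C)·[P(E|C)/P(E|¬C)], hence O(C) = O(C|E)/LR.
Posterior odds = 0.963/(1−0.963) = 26.0270. LR = 0.81/0.02 = 40.5000.
Prior odds = 26.0270/40.5000 = 0.6426, so P(C) = 0.6426/(1+0.6426) ≈ 0.39.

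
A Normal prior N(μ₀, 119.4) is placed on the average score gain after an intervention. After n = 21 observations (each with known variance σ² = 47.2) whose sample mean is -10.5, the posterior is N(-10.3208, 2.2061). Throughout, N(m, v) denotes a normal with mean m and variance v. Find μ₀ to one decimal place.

μ₀ = -0.8

The posterior mean is a precision-weighted average: μ_n = (τ₀μ₀ + τ_data·x̄)/(τ₀+τ_data), with τ₀=1/σ₀² and τ_data=n/σ².
Here τ₀ = 1/119.4 = 0.008375 and τ_data = 21/47.2 = 0.444915, so τ_n = 0.453290.
Rearranging for μ₀: μ₀ = (μ_n·τ_n − τ_data·x̄)/τ₀ = (-10.3208·0.453290 − 0.444915·-10.5) / 0.008375 = -0.006708/0.008375 ≈ -0.8.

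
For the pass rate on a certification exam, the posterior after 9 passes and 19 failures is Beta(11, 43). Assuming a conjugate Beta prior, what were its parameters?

Beta is conjugate to the binomial likelihood: posterior = Beta(a+s, b+f).
So a = 11 − 9 = 2 and b = 43 − 19 = 24.

Beta(2, 24)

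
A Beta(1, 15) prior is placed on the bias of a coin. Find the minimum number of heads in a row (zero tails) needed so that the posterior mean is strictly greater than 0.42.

After k heads and 0 tails the posterior is Beta(1+k, 15), with mean (1+k)/(1+15+k).
Set (1+k)/(16+k) > 0.42 and solve: k > (0.42·16 − 1)/(1 − 0.42) = 9.862.
The smallest integer exceeding 9.862 is 10.

k = 10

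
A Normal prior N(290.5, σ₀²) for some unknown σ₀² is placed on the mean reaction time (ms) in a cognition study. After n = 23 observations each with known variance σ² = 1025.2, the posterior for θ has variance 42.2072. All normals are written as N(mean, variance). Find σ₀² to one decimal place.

For the Normal–Normal model with known σ², precisions add: τ_n = τ₀ + n/σ².
So 1/σ₀² = 1/42.2072 − 23/1025.2 = 0.023693 − 0.022435 = 0.001258.
Hence σ₀² = 1/0.001258 ≈ 794.9.

σ₀² = 794.9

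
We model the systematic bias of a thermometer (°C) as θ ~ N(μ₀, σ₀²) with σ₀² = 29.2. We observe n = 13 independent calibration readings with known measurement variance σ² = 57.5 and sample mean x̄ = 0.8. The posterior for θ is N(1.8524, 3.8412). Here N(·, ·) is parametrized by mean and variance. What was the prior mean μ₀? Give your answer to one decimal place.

μ₀ = 8.8

The posterior mean is a precision-weighted average: μ_n = (τ₀μ₀ + τ_data·x̄)/(τ₀+τ_data), with τ₀=1/σ₀² and τ_data=n/σ².
Here τ₀ = 1/29.2 = 0.034247 and τ_data = 13/57.5 = 0.226087, so τ_n = 0.260334.
Rearranging for μ₀: μ₀ = (μ_n·τ_n − τ_data·x̄)/τ₀ = (1.8524·0.260334 − 0.226087·0.8) / 0.034247 = 0.301373/0.034247 ≈ 8.8.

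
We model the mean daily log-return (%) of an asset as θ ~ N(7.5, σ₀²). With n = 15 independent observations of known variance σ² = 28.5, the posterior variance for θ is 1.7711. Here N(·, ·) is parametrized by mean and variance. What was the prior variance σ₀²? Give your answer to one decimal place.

For the Normal–Normal model with known σ², precisions add: τ_n = τ₀ + n/σ².
So 1/σ₀² = 1/1.7711 − 15/28.5 = 0.564621 − 0.526316 = 0.038305.
Hence σ₀² = 1/0.038305 ≈ 26.1.

σ₀² = 26.1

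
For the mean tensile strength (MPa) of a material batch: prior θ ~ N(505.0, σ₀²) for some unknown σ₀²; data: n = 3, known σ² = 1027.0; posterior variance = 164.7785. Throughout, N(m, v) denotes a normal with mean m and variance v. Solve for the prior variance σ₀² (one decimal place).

For the Normal–Normal model with known σ², precisions add: τ_n = τ₀ + n/σ².
So 1/σ₀² = 1/164.7785 − 3/1027.0 = 0.006069 − 0.002921 = 0.003148.
Hence σ₀² = 1/0.003148 ≈ 317.7.

σ₀² = 317.7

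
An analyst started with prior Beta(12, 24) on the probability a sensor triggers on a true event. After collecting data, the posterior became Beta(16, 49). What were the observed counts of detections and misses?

A Beta(α, β) prior with s successes and f failures in binomial data gives a Beta(α+s, β+f) posterior.
So s = 16 − 12 = 4 and f = 49 − 24 = 25.

4 detections and 25 misses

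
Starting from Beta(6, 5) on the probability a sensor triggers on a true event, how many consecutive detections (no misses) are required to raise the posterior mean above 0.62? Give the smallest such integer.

k = 3

After k detections and 0 misses the posterior is Beta(6+k, 5), with mean (6+k)/(6+5+k).
Set (6+k)/(11+k) > 0.62 and solve: k > (0.62·11 − 6)/(1 − 0.62) = 2.158.
The smallest integer exceeding 2.158 is 3.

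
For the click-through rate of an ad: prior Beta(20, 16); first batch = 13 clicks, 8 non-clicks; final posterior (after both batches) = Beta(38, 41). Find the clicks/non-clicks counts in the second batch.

5 clicks and 17 non-clicks

Because Beta–binomial updating is additive in the counts, the combined data contributed (α_post−α_prior, β_post−β_prior) successes and failures.
Total across both batches: 38−20=18 clicks, 41−16=25 non-clicks.
Subtract the first batch: 18−13=5 clicks and 25−8=17 non-clicks.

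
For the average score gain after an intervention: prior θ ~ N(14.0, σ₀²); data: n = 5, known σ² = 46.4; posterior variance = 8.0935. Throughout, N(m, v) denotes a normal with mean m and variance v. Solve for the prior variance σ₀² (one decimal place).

For the Normal–Normal model with known σ², precisions add: τ_n = τ₀ + n/σ².
So 1/σ₀² = 1/8.0935 − 5/46.4 = 0.123556 − 0.107759 = 0.015797.
Hence σ₀² = 1/0.015797 ≈ 63.3.

σ₀² = 63.3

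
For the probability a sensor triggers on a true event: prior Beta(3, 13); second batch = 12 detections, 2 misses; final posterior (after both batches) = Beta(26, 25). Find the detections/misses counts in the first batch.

Because Beta–binomial updating is additive in the counts, the combined data contributed (α_post−α_prior, β_post−β_prior) successes and failures.
Total across both batches: 26−3=23 detections, 25−13=12 misses.
Subtract the second batch: 23−12=11 detections and 12−2=10 misses.

11 detections and 10 misses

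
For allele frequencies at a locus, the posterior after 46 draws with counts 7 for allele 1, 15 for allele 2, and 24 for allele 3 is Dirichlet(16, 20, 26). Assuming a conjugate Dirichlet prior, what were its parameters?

For a Dirichlet(α) prior with multinomial counts c, the posterior is Dirichlet(α + c) componentwise.
Subtract each count from the matching posterior parameter: 16−7=9, 20−15=5, 26−24=2.

Dirichlet(9, 5, 2)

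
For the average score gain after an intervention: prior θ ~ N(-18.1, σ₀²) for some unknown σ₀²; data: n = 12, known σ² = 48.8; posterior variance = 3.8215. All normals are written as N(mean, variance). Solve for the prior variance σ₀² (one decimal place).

σ₀² = 63.4

Posterior precision equals prior precision plus data precision: 1/σ_n² = 1/σ₀² + n/σ².
So 1/σ₀² = 1/3.8215 − 12/48.8 = 0.261677 − 0.245902 = 0.015775.
Hence σ₀² = 1/0.015775 ≈ 63.4.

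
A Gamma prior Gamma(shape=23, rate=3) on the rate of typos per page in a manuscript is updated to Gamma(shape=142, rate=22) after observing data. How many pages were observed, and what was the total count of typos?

n = 19 pages with total 119 typos

Gamma–Poisson conjugacy: posterior shape = α + Σxᵢ, posterior rate = β + n.
Matching: Σxᵢ = 142 − 23 = 119 and n = 22 − 3 = 19.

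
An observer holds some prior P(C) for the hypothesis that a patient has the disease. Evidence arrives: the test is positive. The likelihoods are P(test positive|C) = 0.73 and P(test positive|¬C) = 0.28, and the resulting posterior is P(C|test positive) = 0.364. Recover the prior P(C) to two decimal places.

P(C) = 0.18

Bayes' rule in odds form gives O(C|E) = O(C)·[P(E|C)/P(E|¬C)], hence O(C) = O(C|E)/LR.
Posterior odds = 0.364/(1−0.364) = 0.5723. LR = 0.73/0.28 = 2.6071.
Prior odds = 0.5723/2.6071 = 0.2195, so P(C) = 0.2195/(1+0.2195) ≈ 0.18.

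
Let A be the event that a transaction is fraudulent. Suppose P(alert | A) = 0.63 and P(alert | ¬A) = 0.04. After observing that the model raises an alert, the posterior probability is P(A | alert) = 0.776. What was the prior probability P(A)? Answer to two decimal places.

P(A) = 0.18

Bayes' rule in odds form gives O(A|E) = O(A)·[P(E|A)/P(E|¬A)], hence O(A) = O(A|E)/LR.
Posterior odds = 0.776/(1−0.776) = 3.4643. LR = 0.63/0.04 = 15.7500.
Prior odds = 3.4643/15.7500 = 0.2200, so P(A) = 0.2200/(1+0.2200) ≈ 0.18.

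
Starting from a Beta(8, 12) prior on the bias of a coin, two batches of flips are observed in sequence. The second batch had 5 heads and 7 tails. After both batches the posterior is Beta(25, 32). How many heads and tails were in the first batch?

Because Beta–binomial updating is additive in the counts, the combined data contributed (α_post−α_prior, β_post−β_prior) successes and failures.
Total across both batches: 25−8=17 heads, 32−12=20 tails.
Subtract the second batch: 17−5=12 heads and 20−7=13 tails.

12 heads and 13 tails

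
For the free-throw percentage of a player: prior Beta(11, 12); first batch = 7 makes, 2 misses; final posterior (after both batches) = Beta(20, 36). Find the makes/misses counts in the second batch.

2 makes and 22 misses

Sequential conjugate updates are equivalent to a single update on the pooled data, so total successes = posterior α − prior α and total failures = posterior β − prior β.
Total across both batches: 20−11=9 makes, 36−12=24 misses.
Subtract the first batch: 9−7=2 makes and 24−2=22 misses.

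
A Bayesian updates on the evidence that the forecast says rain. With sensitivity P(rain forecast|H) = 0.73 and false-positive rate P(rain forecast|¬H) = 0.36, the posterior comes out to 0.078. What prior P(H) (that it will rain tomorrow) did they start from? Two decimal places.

Bayes' rule in odds form gives O(H|E) = O(H)·[P(E|H)/P(E|¬H)], hence O(H) = O(H|E)/LR.
Posterior odds = 0.078/(1−0.078) = 0.0846. LR = 0.73/0.36 = 2.0278.
Prior odds = 0.0846/2.0278 = 0.0417, so P(H) = 0.0417/(1+0.0417) ≈ 0.04.

P(H) = 0.04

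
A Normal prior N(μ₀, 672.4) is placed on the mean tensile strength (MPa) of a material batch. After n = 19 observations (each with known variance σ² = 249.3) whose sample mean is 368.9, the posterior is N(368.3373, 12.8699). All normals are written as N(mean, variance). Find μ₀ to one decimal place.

With known observation variance, the Normal–Normal posterior has precision τ_n = τ₀ + n/σ² and mean μ_n = (τ₀μ₀ + (n/σ²)x̄)/τ_n.
Here τ₀ = 1/672.4 = 0.001487 and τ_data = 19/249.3 = 0.076213, so τ_n = 0.077700.
Rearranging for μ₀: μ₀ = (μ_n·τ_n − τ_data·x̄)/τ₀ = (368.3373·0.077700 − 0.076213·368.9) / 0.001487 = 0.504833/0.001487 ≈ 339.5.

μ₀ = 339.5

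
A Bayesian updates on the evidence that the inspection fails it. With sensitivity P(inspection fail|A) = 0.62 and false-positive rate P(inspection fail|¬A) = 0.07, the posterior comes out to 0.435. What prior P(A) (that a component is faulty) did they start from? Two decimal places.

P(A) = 0.08

Bayes' rule in odds form gives O(A|E) = O(A)·[P(E|A)/P(E|¬A)], hence O(A) = O(A|E)/LR.
Posterior odds = 0.435/(1−0.435) = 0.7699. LR = 0.62/0.07 = 8.8571.
Prior odds = 0.7699/8.8571 = 0.0869, so P(A) = 0.0869/(1+0.0869) ≈ 0.08.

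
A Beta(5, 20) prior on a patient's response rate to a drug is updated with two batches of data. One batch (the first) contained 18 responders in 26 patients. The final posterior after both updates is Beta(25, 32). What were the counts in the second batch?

2 responders and 4 non-responders

Sequential conjugate updates are equivalent to a single update on the pooled data, so total successes = posterior α − prior α and total failures = posterior β − prior β.
Total across both batches: 25−5=20 responders, 32−20=12 non-responders.
Subtract the first batch: 20−18=2 responders and 12−8=4 non-responders.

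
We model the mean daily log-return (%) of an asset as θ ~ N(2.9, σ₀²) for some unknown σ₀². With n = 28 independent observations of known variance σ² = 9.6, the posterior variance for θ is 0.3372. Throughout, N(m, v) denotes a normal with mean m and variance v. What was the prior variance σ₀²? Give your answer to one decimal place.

Posterior precision equals prior precision plus data precision: 1/σ_n² = 1/σ₀² + n/σ².
So 1/σ₀² = 1/0.3372 − 28/9.6 = 2.965599 − 2.916667 = 0.048932.
Hence σ₀² = 1/0.048932 ≈ 20.4.

σ₀² = 20.4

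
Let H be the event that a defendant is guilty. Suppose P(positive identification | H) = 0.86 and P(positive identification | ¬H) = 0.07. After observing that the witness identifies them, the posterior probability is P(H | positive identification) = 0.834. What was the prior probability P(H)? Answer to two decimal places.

Bayes' rule in odds form gives O(H|E) = O(H)·[P(E|H)/P(E|¬H)], hence O(H) = O(H|E)/LR.
Posterior odds = 0.834/(1−0.834) = 5.0241. LR = 0.86/0.07 = 12.2857.
Prior odds = 5.0241/12.2857 = 0.4089, so P(H) = 0.4089/(1+0.4089) ≈ 0.29.

P(H) = 0.29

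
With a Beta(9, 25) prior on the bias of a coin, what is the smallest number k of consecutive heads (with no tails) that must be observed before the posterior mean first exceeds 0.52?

After k heads and 0 tails the posterior is Beta(9+k, 25), with mean (9+k)/(9+25+k).
Set (9+k)/(34+k) > 0.52 and solve: k > (0.52·34 − 9)/(1 − 0.52) = 18.083.
The smallest integer exceeding 18.083 is 19, and checking k=19: (28)/(53) = 0.5283 > 0.52.

k = 19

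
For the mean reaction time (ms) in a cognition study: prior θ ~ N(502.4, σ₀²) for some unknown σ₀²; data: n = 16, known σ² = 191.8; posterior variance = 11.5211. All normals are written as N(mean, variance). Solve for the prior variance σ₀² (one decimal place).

Posterior precision equals prior precision plus data precision: 1/σ_n² = 1/σ₀² + n/σ².
So 1/σ₀² = 1/11.5211 − 16/191.8 = 0.086797 − 0.083420 = 0.003377.
Hence σ₀² = 1/0.003377 ≈ 296.1.

σ₀² = 296.1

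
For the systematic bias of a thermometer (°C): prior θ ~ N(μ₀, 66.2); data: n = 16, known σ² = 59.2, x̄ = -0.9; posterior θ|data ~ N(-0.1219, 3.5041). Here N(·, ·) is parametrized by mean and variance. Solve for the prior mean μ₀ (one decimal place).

The posterior mean is a precision-weighted average: μ_n = (τ₀μ₀ + τ_data·x̄)/(τ₀+τ_data), with τ₀=1/σ₀² and τ_data=n/σ².
Here τ₀ = 1/66.2 = 0.015106 and τ_data = 16/59.2 = 0.270270, so τ_n = 0.285376.
Rearranging for μ₀: μ₀ = (μ_n·τ_n − τ_data·x̄)/τ₀ = (-0.1219·0.285376 − 0.270270·-0.9) / 0.015106 = 0.208456/0.015106 ≈ 13.8.

μ₀ = 13.8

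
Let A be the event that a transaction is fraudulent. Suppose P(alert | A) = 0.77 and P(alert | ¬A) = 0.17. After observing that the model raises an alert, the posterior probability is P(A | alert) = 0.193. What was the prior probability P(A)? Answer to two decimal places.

In odds form, posterior odds = prior odds × likelihood ratio, so prior odds = posterior odds ÷ LR.
Posterior odds = 0.193/(1−0.193) = 0.2392. LR = 0.77/0.17 = 4.5294.
Prior odds = 0.2392/4.5294 = 0.0528, so P(A) = 0.0528/(1+0.0528) ≈ 0.05.

P(A) = 0.05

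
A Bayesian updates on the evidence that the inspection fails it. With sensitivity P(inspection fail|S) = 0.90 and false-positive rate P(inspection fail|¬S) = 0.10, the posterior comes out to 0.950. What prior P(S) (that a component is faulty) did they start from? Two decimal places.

Bayes' rule in odds form gives O(S|E) = O(S)·[P(E|S)/P(E|¬S)], hence O(S) = O(S|E)/LR.
Posterior odds = 0.950/(1−0.950) = 19.0000. LR = 0.90/0.10 = 9.0000.
Prior odds = 19.0000/9.0000 = 2.1111, so P(S) = 2.1111/(1+2.1111) ≈ 0.68.

P(S) = 0.68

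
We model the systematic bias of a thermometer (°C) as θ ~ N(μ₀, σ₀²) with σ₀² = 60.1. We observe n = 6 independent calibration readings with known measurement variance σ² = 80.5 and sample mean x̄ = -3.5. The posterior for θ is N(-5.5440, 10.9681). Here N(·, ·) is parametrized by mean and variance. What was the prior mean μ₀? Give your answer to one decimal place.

With known observation variance, the Normal–Normal posterior has precision τ_n = τ₀ + n/σ² and mean μ_n = (τ₀μ₀ + (n/σ²)x̄)/τ_n.
Here τ₀ = 1/60.1 = 0.016639 and τ_data = 6/80.5 = 0.074534, so τ_n = 0.091173.
Rearranging for μ₀: μ₀ = (μ_n·τ_n − τ_data·x̄)/τ₀ = (-5.5440·0.091173 − 0.074534·-3.5) / 0.016639 = -0.244594/0.016639 ≈ -14.7.

μ₀ = -14.7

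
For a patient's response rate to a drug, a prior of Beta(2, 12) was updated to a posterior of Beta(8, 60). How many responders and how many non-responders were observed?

6 responders and 48 non-responders

A Beta(α, β) prior with s successes and f failures in binomial data gives a Beta(α+s, β+f) posterior.
So s = 8 − 2 = 6 and f = 60 − 12 = 48.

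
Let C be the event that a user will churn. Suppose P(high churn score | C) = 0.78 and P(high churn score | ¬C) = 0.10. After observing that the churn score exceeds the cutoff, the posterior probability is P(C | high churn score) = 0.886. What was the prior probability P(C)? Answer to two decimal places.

Bayes' rule in odds form gives O(C|E) = O(C)·[P(E|C)/P(E|¬C)], hence O(C) = O(C|E)/LR.
Posterior odds = 0.886/(1−0.886) = 7.7719. LR = 0.78/0.10 = 7.8000.
Prior odds = 7.7719/7.8000 = 0.9964, so P(C) = 0.9964/(1+0.9964) ≈ 0.50.

P(C) = 0.50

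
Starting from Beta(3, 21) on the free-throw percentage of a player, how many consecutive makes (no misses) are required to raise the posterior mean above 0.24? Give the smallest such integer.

After k makes and 0 misses the posterior is Beta(3+k, 21), with mean (3+k)/(3+21+k).
Set (3+k)/(24+k) > 0.24 and solve: k > (0.24·24 − 3)/(1 − 0.24) = 3.632.
The smallest integer exceeding 3.632 is 4.

k = 4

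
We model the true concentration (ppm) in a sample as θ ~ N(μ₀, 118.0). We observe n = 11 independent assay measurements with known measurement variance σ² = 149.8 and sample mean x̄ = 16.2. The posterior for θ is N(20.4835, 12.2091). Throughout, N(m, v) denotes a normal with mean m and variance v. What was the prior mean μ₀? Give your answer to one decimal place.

μ₀ = 57.6

With known observation variance, the Normal–Normal posterior has precision τ_n = τ₀ + n/σ² and mean μ_n = (τ₀μ₀ + (n/σ²)x̄)/τ_n.
Here τ₀ = 1/118.0 = 0.008475 and τ_data = 11/149.8 = 0.073431, so τ_n = 0.081906.
Rearranging for μ₀: μ₀ = (μ_n·τ_n − τ_data·x̄)/τ₀ = (20.4835·0.081906 − 0.073431·16.2) / 0.008475 = 0.488139/0.008475 ≈ 57.6.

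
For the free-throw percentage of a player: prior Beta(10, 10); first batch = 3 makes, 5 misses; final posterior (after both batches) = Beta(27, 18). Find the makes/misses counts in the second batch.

Because Beta–binomial updating is additive in the counts, the combined data contributed (α_post−α_prior, β_post−β_prior) successes and failures.
Total across both batches: 27−10=17 makes, 18−10=8 misses.
Subtract the first batch: 17−3=14 makes and 8−5=3 misses.

14 makes and 3 misses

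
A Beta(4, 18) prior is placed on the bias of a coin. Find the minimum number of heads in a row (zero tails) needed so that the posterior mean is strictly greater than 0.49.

After k heads and 0 tails the posterior is Beta(4+k, 18), with mean (4+k)/(4+18+k).
Set (4+k)/(22+k) > 0.49 and solve: k > (0.49·22 − 4)/(1 − 0.49) = 13.294.
The smallest integer exceeding 13.294 is 14.

k = 14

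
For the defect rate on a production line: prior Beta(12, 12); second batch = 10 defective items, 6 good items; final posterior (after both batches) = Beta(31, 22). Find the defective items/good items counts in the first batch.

Because Beta–binomial updating is additive in the counts, the combined data contributed (α_post−α_prior, β_post−β_prior) successes and failures.
Total across both batches: 31−12=19 defective items, 22−12=10 good items.
Subtract the second batch: 19−10=9 defective items and 10−6=4 good items.

9 defective items and 4 good items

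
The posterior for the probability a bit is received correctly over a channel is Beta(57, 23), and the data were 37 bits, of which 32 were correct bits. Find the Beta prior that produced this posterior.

A Beta(α, β) prior with s successes and f failures in binomial data gives a Beta(α+s, β+f) posterior.
So α = 57 − 32 = 25 and β = 23 − 5 = 18.

Beta(25, 18)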